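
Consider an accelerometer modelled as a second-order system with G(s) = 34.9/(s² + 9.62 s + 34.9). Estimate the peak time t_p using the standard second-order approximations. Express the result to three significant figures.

t_p ≈ 0.916 s

Matching coefficients with s² + 2ζω_n s + ω_n² gives ω_n² = 34.9 ⇒ ω_n = 5.91 rad/s, and ζ = 9.62/(2ω_n) = 0.814.
The damped frequency ω_d = ω_n√(1−ζ²) = 3.43 rad/s. Then t_p = π/ω_d = 0.916 s.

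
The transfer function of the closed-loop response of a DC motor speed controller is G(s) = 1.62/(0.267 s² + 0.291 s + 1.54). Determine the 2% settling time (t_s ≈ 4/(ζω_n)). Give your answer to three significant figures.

t_s ≈ 7.34 s

Dividing through by 0.267: denominator becomes s² + 1.090 s + 5.768.
So ω_n = √5.768 = 2.40 rad/s and ζ = 1.090/(2·2.40) = 0.227.
t_s ≈ 4/(ζω_n) = 7.34 s.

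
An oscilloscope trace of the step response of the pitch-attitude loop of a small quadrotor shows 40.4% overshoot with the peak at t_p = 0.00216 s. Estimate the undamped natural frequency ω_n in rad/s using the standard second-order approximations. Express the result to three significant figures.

The overshoot fixes ζ = −ln(OS)/√(π²+ln²(OS)) = 0.277.
t_p = π/ω_d ⇒ ω_d = 1450 rad/s; then ω_n = ω_d/√(1−ζ²) = 1510 rad/s.

ω_n ≈ 1510 rad/s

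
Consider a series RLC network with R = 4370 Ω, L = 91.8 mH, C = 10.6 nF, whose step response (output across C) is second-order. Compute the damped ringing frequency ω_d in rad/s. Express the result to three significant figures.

For a series RLC circuit (capacitor voltage as output), ω_n = 1/√(LC) = 1/√(91.8 mH · 10.6 nF) = 32100 rad/s.
ζ = (R/2)·√(C/L) = (4370/2)·√(10.6 nF/91.8 mH) = 0.742.
ω_d = ω_n√(1−ζ²) = 21500 rad/s.

ω_d ≈ 21500 rad/s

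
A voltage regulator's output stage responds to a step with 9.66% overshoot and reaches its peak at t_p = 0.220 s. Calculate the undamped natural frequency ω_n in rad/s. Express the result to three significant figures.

ω_n ≈ 17.8 rad/s

The overshoot fixes ζ = −ln(OS)/√(π²+ln²(OS)) = 0.597.
t_p = π/ω_d ⇒ ω_d = 14.3 rad/s; then ω_n = ω_d/√(1−ζ²) = 17.8 rad/s.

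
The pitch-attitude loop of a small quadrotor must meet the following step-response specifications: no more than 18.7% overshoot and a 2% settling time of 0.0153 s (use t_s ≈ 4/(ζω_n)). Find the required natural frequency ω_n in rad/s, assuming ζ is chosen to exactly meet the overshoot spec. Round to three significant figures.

ζ = −ln(OS)/√(π² + (ln OS)²). With OS = 0.187, ln OS = −1.677 and ζ = 1.677/3.561 = 0.471.
From t_s ≈ 4/(ζω_n): ω_n = 4/(ζ·t_s) = 4/(0.471·0.0153) = 555 rad/s.

ω_n ≈ 555 rad/s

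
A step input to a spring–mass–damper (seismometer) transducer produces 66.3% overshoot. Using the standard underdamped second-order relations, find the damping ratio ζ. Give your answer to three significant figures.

ζ ≈ 0.130

Inverting the overshoot relation: ζ = |ln 0.663|/√(π² + ln²0.663) = 0.130.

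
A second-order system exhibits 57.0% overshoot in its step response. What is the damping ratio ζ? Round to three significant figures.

ζ = −ln(OS)/√(π² + (ln OS)²). With OS = 0.570, ln OS = −0.5621 and ζ = 0.5621/3.191 = 0.176.

ζ ≈ 0.176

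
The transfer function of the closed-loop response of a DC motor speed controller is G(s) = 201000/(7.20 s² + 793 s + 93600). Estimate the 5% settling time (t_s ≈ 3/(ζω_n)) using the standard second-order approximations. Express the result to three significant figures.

Dividing through by 7.20: denominator becomes s² + 110.1 s + 13000.
So ω_n = √13000 = 114 rad/s and ζ = 110.1/(2·114) = 0.483.
t_s ≈ 3/(ζω_n) = 0.0545 s.

t_s ≈ 0.0545 s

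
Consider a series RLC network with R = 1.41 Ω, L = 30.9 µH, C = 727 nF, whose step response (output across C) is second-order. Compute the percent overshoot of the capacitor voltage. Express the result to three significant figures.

For a series RLC circuit (capacitor voltage as output), ω_n = 1/√(LC) = 1/√(30.9 µH · 727 nF) = 211000 rad/s.
ζ = (R/2)·√(C/L) = (1.41/2)·√(727 nF/30.9 µH) = 0.108.
%OS = 100 e^{−πζ/√(1−ζ²)} with ζ = 0.108 gives 71.1%.

%OS ≈ 71.1%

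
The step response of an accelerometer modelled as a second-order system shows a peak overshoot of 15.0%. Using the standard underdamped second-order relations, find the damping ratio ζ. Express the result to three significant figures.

From %OS = 100·exp(−πζ/√(1−ζ²)), invert to get ζ = −ln(OS)/√(π² + ln²(OS)) with OS = 0.150.
−ln 0.150 = 1.897, so ζ = 1.897/√(π² + 3.599) = 0.517.

ζ ≈ 0.517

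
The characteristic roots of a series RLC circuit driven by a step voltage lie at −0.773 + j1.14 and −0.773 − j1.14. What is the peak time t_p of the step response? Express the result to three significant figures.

t_p = π/ω_d with ω_d = 1.14 (the imaginary part), so t_p = 2.76 s.

t_p ≈ 2.76 s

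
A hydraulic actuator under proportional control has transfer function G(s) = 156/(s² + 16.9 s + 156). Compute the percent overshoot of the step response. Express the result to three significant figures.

Comparing the denominator to s² + 2ζω_n s + ω_n²: ω_n = √156 = 12.5 rad/s, and 2ζω_n = 16.9 so ζ = 16.9/(2·12.5) = 0.677.
Overshoot: exp(−π·0.677/√(1−0.677²)) = 0.0558, i.e. 5.58%.

%OS ≈ 5.58%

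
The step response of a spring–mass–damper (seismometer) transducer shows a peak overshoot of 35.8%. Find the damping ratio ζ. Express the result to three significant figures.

ζ ≈ 0.311

ζ = −ln(OS)/√(π² + (ln OS)²). With OS = 0.358, ln OS = −1.027 and ζ = 1.027/3.305 = 0.311.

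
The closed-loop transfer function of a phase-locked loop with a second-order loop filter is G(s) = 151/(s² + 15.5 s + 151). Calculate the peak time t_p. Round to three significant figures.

t_p ≈ 0.329 s

Comparing the denominator to s² + 2ζω_n s + ω_n²: ω_n = √151 = 12.3 rad/s, and 2ζω_n = 15.5 so ζ = 15.5/(2·12.3) = 0.631.
The damped frequency ω_d = ω_n√(1−ζ²) = 9.54 rad/s. Then t_p = π/ω_d = 0.329 s.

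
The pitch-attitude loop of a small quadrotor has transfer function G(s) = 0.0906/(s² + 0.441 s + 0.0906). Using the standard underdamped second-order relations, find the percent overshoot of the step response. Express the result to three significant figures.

Comparing the denominator to s² + 2ζω_n s + ω_n²: ω_n = √0.0906 = 0.301 rad/s, and 2ζω_n = 0.441 so ζ = 0.441/(2·0.301) = 0.733.
%OS = 100·exp(−πζ/√(1−ζ²)) = 3.40%.

%OS ≈ 3.40%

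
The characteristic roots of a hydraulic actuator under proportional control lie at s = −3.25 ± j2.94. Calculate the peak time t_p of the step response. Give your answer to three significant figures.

t_p ≈ 1.07 s

t_p = π/ω_d with ω_d = 2.94 (the imaginary part), so t_p = 1.07 s.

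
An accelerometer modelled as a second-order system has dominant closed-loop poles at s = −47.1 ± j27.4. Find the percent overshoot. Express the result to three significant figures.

The poles are at −σ ± jω_d with σ = 47.1 and ω_d = 27.4, so ω_n = √(σ²+ω_d²) = 54.5 rad/s and ζ = σ/ω_n = 0.864.
%OS = 100 e^{−πζ/√(1−ζ²)} with ζ = 0.864 gives 0.452%.

%OS ≈ 0.452%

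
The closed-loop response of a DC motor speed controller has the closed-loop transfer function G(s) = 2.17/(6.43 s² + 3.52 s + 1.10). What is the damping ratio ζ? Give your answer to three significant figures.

ζ ≈ 0.662

Dividing through by 6.43: denominator becomes s² + 0.5474 s + 0.1711.
So ω_n = √0.1711 = 0.414 rad/s and ζ = 0.5474/(2·0.414) = 0.662.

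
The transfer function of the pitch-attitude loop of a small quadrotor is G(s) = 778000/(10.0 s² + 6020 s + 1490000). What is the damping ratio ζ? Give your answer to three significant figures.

ζ ≈ 0.780

Dividing through by 10.0: denominator becomes s² + 602.0 s + 149000.
So ω_n = √149000 = 386 rad/s and ζ = 602.0/(2·386) = 0.780.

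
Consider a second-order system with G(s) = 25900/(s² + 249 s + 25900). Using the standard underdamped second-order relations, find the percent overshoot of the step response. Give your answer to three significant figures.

Matching coefficients with s² + 2ζω_n s + ω_n² gives ω_n² = 25900 ⇒ ω_n = 161 rad/s, and ζ = 249/(2ω_n) = 0.774.
%OS = 100·exp(−πζ/√(1−ζ²)) = 2.16%.

%OS ≈ 2.16%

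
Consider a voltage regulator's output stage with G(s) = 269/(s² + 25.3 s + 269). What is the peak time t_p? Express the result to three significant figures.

t_p ≈ 0.301 s

ω_n = √269 = 16.4 rad/s; ζ = 25.3/(2·16.4) = 0.771.
The damped frequency ω_d = ω_n√(1−ζ²) = 10.4 rad/s. Then t_p = π/ω_d = 0.301 s.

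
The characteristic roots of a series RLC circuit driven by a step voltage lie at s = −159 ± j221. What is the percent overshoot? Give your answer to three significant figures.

With σ = 159, ω_d = 221: ω_n = √(σ²+ω_d²) = 272 rad/s, ζ = σ/ω_n = 0.584.
Overshoot: exp(−π·0.584/√(1−0.584²)) = 0.104, i.e. 10.4%.

%OS ≈ 10.4%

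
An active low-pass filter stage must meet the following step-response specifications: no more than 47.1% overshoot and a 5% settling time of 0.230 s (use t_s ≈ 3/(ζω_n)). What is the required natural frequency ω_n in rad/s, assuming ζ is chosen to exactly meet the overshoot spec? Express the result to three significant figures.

ω_n ≈ 56.0 rad/s

ζ = −ln(OS)/√(π² + (ln OS)²). With OS = 0.471, ln OS = −0.7529 and ζ = 0.7529/3.231 = 0.233.
From t_s ≈ 3/(ζω_n): ω_n = 3/(ζ·t_s) = 3/(0.233·0.230) = 56.0 rad/s.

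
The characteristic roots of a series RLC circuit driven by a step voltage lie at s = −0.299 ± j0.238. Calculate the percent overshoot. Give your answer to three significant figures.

With σ = 0.299, ω_d = 0.238: ω_n = √(σ²+ω_d²) = 0.382 rad/s, ζ = σ/ω_n = 0.782.
%OS = 100 e^{−πζ/√(1−ζ²)} with ζ = 0.782 gives 1.93%.

%OS ≈ 1.93%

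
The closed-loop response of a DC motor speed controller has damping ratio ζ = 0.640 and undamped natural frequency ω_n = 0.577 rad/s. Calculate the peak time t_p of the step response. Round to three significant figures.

The damped frequency is ω_d = ω_n√(1−ζ²) = 0.577·√(1−0.410) = 0.443 rad/s.
Peak time t_p = π/ω_d = π/0.443 = 7.09 s.

t_p ≈ 7.09 s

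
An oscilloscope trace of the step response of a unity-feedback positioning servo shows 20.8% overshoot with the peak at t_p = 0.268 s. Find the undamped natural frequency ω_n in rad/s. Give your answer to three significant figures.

ω_n ≈ 13.1 rad/s

The overshoot fixes ζ = −ln(OS)/√(π²+ln²(OS)) = 0.447.
From t_p = π/ω_d, ω_d = π/0.268 = 11.7 rad/s, so ω_n = ω_d/√(1−ζ²) = 13.1 rad/s.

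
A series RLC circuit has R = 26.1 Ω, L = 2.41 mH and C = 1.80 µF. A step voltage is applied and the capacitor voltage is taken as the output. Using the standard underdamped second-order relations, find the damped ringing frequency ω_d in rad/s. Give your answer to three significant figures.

For a series RLC circuit (capacitor voltage as output), ω_n = 1/√(LC) = 1/√(2.41 mH · 1.80 µF) = 15200 rad/s.
ζ = (R/2)·√(C/L) = (26.1/2)·√(1.80 µF/2.41 mH) = 0.357.
ω_d = ω_n√(1−ζ²) = 14200 rad/s.

ω_d ≈ 14200 rad/s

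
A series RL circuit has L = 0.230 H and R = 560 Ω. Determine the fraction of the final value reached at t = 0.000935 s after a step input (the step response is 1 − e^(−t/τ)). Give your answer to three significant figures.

y/y_∞ ≈ 0.897

τ = L/R = 0.230/560 = 0.000411 s.
y(t)/y_∞ = 1 − e^(−t/τ) = 1 − e^(−0.000935/0.000411) = 1 − e^(−2.28) = 0.897.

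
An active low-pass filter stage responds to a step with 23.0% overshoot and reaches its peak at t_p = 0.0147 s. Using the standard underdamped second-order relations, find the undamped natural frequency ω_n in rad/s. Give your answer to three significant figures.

ω_n ≈ 236 rad/s

The overshoot fixes ζ = −ln(OS)/√(π²+ln²(OS)) = 0.424.
From t_p = π/ω_d, ω_d = π/0.0147 = 214 rad/s, so ω_n = ω_d/√(1−ζ²) = 236 rad/s.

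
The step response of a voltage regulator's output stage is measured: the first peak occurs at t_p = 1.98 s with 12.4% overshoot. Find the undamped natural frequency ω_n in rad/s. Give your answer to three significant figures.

ω_n ≈ 1.90 rad/s

From the overshoot, ζ = −ln(OS)/√(π²+ln²(OS)) = 0.553.
t_p = π/ω_d ⇒ ω_d = 1.59 rad/s; then ω_n = ω_d/√(1−ζ²) = 1.90 rad/s.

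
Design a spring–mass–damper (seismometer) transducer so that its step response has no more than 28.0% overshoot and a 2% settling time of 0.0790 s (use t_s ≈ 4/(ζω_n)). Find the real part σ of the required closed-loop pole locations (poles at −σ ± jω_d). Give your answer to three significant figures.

The settling-time spec alone fixes σ = ζω_n = 4/t_s = 4/0.0790 = 50.6.
(Overshoot then fixes ζ = 0.376 and hence ω_d = σ·√(1−ζ²)/ζ = 125 rad/s.)

σ ≈ 50.6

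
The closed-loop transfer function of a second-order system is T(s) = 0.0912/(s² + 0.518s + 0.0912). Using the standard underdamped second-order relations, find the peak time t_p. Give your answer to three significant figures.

t_p ≈ 20.2 s

Comparing the denominator to s² + 2ζω_n s + ω_n²: ω_n = √0.0912 = 0.302 rad/s, and 2ζω_n = 0.518 so ζ = 0.518/(2·0.302) = 0.858.
ω_d = ω_n√(1−ζ²) = 0.155 rad/s. Then t_p = π/ω_d = 20.2 s.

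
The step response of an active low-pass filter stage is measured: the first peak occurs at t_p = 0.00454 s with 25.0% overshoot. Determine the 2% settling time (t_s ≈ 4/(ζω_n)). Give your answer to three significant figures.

From the overshoot, ζ = −ln(OS)/√(π²+ln²(OS)) = 0.404.
From t_p = π/ω_d, ω_d = π/0.00454 = 692 rad/s, so ω_n = ω_d/√(1−ζ²) = 756 rad/s.
t_s ≈ 4/(ζω_n) = 4/(0.404·756) = 0.0131 s.

t_s ≈ 0.0131 s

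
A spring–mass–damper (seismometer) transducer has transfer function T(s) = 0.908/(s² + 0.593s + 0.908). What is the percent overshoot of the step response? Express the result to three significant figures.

%OS ≈ 35.8%

ω_n = √0.908 = 0.953 rad/s; ζ = 0.593/(2·0.953) = 0.311.
Overshoot: exp(−π·0.311/√(1−0.311²)) = 0.358, i.e. 35.8%.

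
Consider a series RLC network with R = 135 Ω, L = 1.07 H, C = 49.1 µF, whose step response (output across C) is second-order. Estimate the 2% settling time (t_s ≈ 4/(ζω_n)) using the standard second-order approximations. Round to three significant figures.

For a series RLC circuit (capacitor voltage as output), ω_n = 1/√(LC) = 1/√(1.07 H · 49.1 µF) = 138 rad/s.
ζ = (R/2)·√(C/L) = (135/2)·√(49.1 µF/1.07 H) = 0.457.
t_s ≈ 4/(ζω_n) = 0.0634 s.

t_s ≈ 0.0634 s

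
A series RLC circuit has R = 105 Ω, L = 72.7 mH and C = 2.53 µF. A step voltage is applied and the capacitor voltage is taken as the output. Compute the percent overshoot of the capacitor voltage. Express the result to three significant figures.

For a series RLC circuit (capacitor voltage as output), ω_n = 1/√(LC) = 1/√(72.7 mH · 2.53 µF) = 2330 rad/s.
ζ = (R/2)·√(C/L) = (105/2)·√(2.53 µF/72.7 mH) = 0.310.
Overshoot: exp(−π·0.310/√(1−0.310²)) = 0.359, i.e. 35.9%.

%OS ≈ 35.9%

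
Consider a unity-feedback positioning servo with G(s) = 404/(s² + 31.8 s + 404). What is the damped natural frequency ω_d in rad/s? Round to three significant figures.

ω_d ≈ 12.3 rad/s

Comparing the denominator to s² + 2ζω_n s + ω_n²: ω_n = √404 = 20.1 rad/s, and 2ζω_n = 31.8 so ζ = 31.8/(2·20.1) = 0.791.
The damped frequency ω_d = ω_n√(1−ζ²) = 12.3 rad/s.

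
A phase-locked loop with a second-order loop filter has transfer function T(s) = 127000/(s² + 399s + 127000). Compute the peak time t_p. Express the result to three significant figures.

Comparing the denominator to s² + 2ζω_n s + ω_n²: ω_n = √127000 = 356 rad/s, and 2ζω_n = 399 so ζ = 399/(2·356) = 0.560.
ω_d = 356·√(1 − 0.560²) = 295 rad/s. Then t_p = π/ω_d = 0.0106 s.

t_p ≈ 0.0106 s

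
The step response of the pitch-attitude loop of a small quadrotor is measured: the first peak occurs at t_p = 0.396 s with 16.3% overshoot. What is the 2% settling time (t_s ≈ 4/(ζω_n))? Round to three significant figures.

ζ from %OS: ζ = |ln 0.163|/√(π²+ln²0.163) = 0.500.
From t_p = π/ω_d, ω_d = π/0.396 = 7.93 rad/s, so ω_n = ω_d/√(1−ζ²) = 9.16 rad/s.
t_s ≈ 4/(ζω_n) = 4/(0.500·9.16) = 0.873 s.

t_s ≈ 0.873 s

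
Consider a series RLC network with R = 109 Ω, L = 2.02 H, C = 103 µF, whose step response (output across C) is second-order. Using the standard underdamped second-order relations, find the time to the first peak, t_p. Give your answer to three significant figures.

t_p ≈ 0.0492 s

For a series RLC circuit (capacitor voltage as output), ω_n = 1/√(LC) = 1/√(2.02 H · 103 µF) = 69.3 rad/s.
ζ = (R/2)·√(C/L) = (109/2)·√(103 µF/2.02 H) = 0.389.
ω_d = ω_n√(1−ζ²) = 63.9 rad/s. t_p = π/ω_d = 0.0492 s.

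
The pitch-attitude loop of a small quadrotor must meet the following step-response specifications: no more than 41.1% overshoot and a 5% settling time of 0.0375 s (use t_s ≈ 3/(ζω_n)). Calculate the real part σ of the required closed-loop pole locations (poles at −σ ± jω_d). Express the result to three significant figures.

σ ≈ 80.0

The settling-time spec alone fixes σ = ζω_n = 3/t_s = 3/0.0375 = 80.0.
(Overshoot then fixes ζ = 0.272 and hence ω_d = σ·√(1−ζ²)/ζ = 283 rad/s.)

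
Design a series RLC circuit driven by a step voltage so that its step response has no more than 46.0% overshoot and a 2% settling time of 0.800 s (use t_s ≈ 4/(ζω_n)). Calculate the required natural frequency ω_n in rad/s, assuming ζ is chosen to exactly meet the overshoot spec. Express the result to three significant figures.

ζ = −ln(OS)/√(π² + (ln OS)²). With OS = 0.460, ln OS = −0.7765 and ζ = 0.7765/3.236 = 0.240.
From t_s ≈ 4/(ζω_n): ω_n = 4/(ζ·t_s) = 4/(0.240·0.800) = 20.8 rad/s.

ω_n ≈ 20.8 rad/s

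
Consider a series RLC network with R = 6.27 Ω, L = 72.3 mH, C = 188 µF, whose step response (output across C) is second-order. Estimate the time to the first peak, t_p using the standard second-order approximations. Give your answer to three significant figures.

For a series RLC circuit (capacitor voltage as output), ω_n = 1/√(LC) = 1/√(72.3 mH · 188 µF) = 271 rad/s.
ζ = (R/2)·√(C/L) = (6.27/2)·√(188 µF/72.3 mH) = 0.160.
The damped frequency ω_d = ω_n√(1−ζ²) = 268 rad/s. t_p = π/ω_d = 0.0117 s.

t_p ≈ 0.0117 s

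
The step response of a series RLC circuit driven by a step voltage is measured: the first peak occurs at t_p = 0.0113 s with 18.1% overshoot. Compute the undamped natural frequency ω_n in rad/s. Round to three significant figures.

ω_n ≈ 317 rad/s

The overshoot fixes ζ = −ln(OS)/√(π²+ln²(OS)) = 0.478.
From t_p = π/ω_d, ω_d = π/0.0113 = 278 rad/s, so ω_n = ω_d/√(1−ζ²) = 317 rad/s.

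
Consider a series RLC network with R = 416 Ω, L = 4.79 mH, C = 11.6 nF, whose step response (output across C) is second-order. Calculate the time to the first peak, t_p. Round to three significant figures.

For a series RLC circuit (capacitor voltage as output), ω_n = 1/√(LC) = 1/√(4.79 mH · 11.6 nF) = 134000 rad/s.
ζ = (R/2)·√(C/L) = (416/2)·√(11.6 nF/4.79 mH) = 0.324.
The damped frequency ω_d = ω_n√(1−ζ²) = 127000 rad/s. t_p = π/ω_d = 0.0000248 s.

t_p ≈ 0.0000248 s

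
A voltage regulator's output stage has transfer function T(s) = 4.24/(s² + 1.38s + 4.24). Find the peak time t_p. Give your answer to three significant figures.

Matching coefficients with s² + 2ζω_n s + ω_n² gives ω_n² = 4.24 ⇒ ω_n = 2.06 rad/s, and ζ = 1.38/(2ω_n) = 0.335.
The damped frequency ω_d = ω_n√(1−ζ²) = 1.94 rad/s. Then t_p = π/ω_d = 1.62 s.

t_p ≈ 1.62 s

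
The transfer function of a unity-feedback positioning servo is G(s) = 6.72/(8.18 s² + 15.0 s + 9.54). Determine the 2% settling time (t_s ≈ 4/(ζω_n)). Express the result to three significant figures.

Dividing through by 8.18: denominator becomes s² + 1.834 s + 1.166.
So ω_n = √1.166 = 1.08 rad/s and ζ = 1.834/(2·1.08) = 0.849.
t_s ≈ 4/(ζω_n) = 4.36 s.

t_s ≈ 4.36 s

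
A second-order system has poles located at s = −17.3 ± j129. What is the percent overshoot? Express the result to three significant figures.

|pole| = ω_n = √(17.3² + 129²) = 130 rad/s; ζ = cos θ = σ/ω_n = 0.133.
Overshoot: exp(−π·0.133/√(1−0.133²)) = 0.656, i.e. 65.6%.

%OS ≈ 65.6%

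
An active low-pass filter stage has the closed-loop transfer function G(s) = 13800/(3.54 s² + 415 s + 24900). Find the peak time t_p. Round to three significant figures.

Dividing through by 3.54: denominator becomes s² + 117.2 s + 7034.
So ω_n = √7034 = 83.9 rad/s and ζ = 117.2/(2·83.9) = 0.699.
The damped frequency ω_d = ω_n√(1−ζ²) = 60.0 rad/s. t_p = π/ω_d = 0.0524 s.

t_p ≈ 0.0524 s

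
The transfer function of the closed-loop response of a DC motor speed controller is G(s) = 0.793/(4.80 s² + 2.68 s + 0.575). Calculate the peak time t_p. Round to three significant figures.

t_p ≈ 15.4 s

Dividing through by 4.80: denominator becomes s² + 0.5583 s + 0.1198.
So ω_n = √0.1198 = 0.346 rad/s and ζ = 0.5583/(2·0.346) = 0.807.
ω_d = ω_n√(1−ζ²) = 0.205 rad/s. t_p = π/ω_d = 15.4 s.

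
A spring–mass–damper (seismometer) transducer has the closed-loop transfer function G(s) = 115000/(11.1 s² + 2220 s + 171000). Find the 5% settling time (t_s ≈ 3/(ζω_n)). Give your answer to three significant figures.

Dividing through by 11.1: denominator becomes s² + 200.0 s + 15410.
So ω_n = √15410 = 124 rad/s and ζ = 200.0/(2·124) = 0.806.
t_s ≈ 3/(ζω_n) = 0.0300 s.

t_s ≈ 0.0300 s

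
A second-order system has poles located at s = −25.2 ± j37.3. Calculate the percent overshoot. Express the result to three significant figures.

With σ = 25.2, ω_d = 37.3: ω_n = √(σ²+ω_d²) = 45.0 rad/s, ζ = σ/ω_n = 0.560.
Overshoot: exp(−π·0.560/√(1−0.560²)) = 0.120, i.e. 12.0%.

%OS ≈ 12.0%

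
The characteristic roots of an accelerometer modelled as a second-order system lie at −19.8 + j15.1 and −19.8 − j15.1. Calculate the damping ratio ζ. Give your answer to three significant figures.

The poles are at −σ ± jω_d with σ = 19.8 and ω_d = 15.1, so ω_n = √(σ²+ω_d²) = 24.9 rad/s and ζ = σ/ω_n = 0.795.

ζ ≈ 0.795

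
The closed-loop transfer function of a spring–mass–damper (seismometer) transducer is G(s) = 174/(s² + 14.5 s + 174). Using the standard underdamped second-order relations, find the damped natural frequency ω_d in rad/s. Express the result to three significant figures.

ω_d ≈ 11.0 rad/s

Matching coefficients with s² + 2ζω_n s + ω_n² gives ω_n² = 174 ⇒ ω_n = 13.2 rad/s, and ζ = 14.5/(2ω_n) = 0.550.
The damped frequency ω_d = ω_n√(1−ζ²) = 11.0 rad/s.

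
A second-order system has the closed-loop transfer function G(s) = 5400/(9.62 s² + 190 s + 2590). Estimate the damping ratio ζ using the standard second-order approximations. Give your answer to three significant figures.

Dividing through by 9.62: denominator becomes s² + 19.75 s + 269.2.
So ω_n = √269.2 = 16.4 rad/s and ζ = 19.75/(2·16.4) = 0.602.

ζ ≈ 0.602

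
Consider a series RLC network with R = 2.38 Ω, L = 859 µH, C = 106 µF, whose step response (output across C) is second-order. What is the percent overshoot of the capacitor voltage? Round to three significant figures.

%OS ≈ 23.6%

For a series RLC circuit (capacitor voltage as output), ω_n = 1/√(LC) = 1/√(859 µH · 106 µF) = 3310 rad/s.
ζ = (R/2)·√(C/L) = (2.38/2)·√(106 µF/859 µH) = 0.418.
Overshoot: exp(−π·0.418/√(1−0.418²)) = 0.236, i.e. 23.6%.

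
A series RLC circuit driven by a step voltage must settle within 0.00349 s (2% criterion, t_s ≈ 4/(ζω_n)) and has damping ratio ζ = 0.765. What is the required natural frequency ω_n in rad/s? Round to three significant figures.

ω_n ≈ 1500 rad/s

Rearranging t_s ≈ 4/(ζω_n) gives ω_n = 4/(ζ·t_s) = 4/(0.765 × 0.00349) = 1500 rad/s.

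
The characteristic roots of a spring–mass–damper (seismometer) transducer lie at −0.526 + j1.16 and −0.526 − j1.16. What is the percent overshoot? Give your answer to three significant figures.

%OS ≈ 24.1%

The poles are at −σ ± jω_d with σ = 0.526 and ω_d = 1.16, so ω_n = √(σ²+ω_d²) = 1.27 rad/s and ζ = σ/ω_n = 0.413.
%OS = 100·exp(−πζ/√(1−ζ²)) = 24.1%.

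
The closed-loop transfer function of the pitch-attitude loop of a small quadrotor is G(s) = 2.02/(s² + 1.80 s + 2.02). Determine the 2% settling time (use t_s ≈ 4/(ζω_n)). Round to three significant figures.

Matching coefficients with s² + 2ζω_n s + ω_n² gives ω_n² = 2.02 ⇒ ω_n = 1.42 rad/s, and ζ = 1.80/(2ω_n) = 0.633.
t_s ≈ 4/(ζω_n) = 4/(0.633·1.42) = 4.44 s.

t_s ≈ 4.44 s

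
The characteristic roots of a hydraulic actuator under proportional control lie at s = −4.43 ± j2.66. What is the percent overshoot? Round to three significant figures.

The poles are at −σ ± jω_d with σ = 4.43 and ω_d = 2.66, so ω_n = √(σ²+ω_d²) = 5.17 rad/s and ζ = σ/ω_n = 0.857.
%OS = 100 e^{−πζ/√(1−ζ²)} with ζ = 0.857 gives 0.534%.

%OS ≈ 0.534%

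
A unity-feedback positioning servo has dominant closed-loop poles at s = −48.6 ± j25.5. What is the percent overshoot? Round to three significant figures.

|pole| = ω_n = √(48.6² + 25.5²) = 54.9 rad/s; ζ = cos θ = σ/ω_n = 0.886.
%OS = 100·exp(−πζ/√(1−ζ²)) = 0.251%.

%OS ≈ 0.251%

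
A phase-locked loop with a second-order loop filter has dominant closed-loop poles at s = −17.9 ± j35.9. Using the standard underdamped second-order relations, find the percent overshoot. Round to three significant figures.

|pole| = ω_n = √(17.9² + 35.9²) = 40.1 rad/s; ζ = cos θ = σ/ω_n = 0.446.
%OS = 100 e^{−πζ/√(1−ζ²)} with ζ = 0.446 gives 20.9%.

%OS ≈ 20.9%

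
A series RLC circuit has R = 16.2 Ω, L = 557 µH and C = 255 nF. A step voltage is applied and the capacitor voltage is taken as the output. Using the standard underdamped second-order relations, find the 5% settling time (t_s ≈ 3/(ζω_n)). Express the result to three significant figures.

t_s ≈ 0.000206 s

For a series RLC circuit (capacitor voltage as output), ω_n = 1/√(LC) = 1/√(557 µH · 255 nF) = 83900 rad/s.
ζ = (R/2)·√(C/L) = (16.2/2)·√(255 nF/557 µH) = 0.173.
t_s ≈ 3/(ζω_n) = 0.000206 s.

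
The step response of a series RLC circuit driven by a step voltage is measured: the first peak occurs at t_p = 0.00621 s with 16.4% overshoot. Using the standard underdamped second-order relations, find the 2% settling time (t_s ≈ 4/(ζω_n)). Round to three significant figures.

t_s ≈ 0.0137 s

ζ from %OS: ζ = |ln 0.164|/√(π²+ln²0.164) = 0.499.
t_p = π/ω_d ⇒ ω_d = 506 rad/s; then ω_n = ω_d/√(1−ζ²) = 584 rad/s.
t_s ≈ 4/(ζω_n) = 4/(0.499·584) = 0.0137 s.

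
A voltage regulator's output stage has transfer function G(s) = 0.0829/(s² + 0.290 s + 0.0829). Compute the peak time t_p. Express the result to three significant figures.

t_p ≈ 12.6 s

Matching coefficients with s² + 2ζω_n s + ω_n² gives ω_n² = 0.0829 ⇒ ω_n = 0.288 rad/s, and ζ = 0.290/(2ω_n) = 0.504.
ω_d = 0.288·√(1 − 0.504²) = 0.249 rad/s. Then t_p = π/ω_d = 12.6 s.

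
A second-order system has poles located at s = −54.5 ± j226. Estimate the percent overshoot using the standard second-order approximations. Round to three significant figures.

%OS ≈ 46.9%

With σ = 54.5, ω_d = 226: ω_n = √(σ²+ω_d²) = 232 rad/s, ζ = σ/ω_n = 0.234.
%OS = 100 e^{−πζ/√(1−ζ²)} with ζ = 0.234 gives 46.9%.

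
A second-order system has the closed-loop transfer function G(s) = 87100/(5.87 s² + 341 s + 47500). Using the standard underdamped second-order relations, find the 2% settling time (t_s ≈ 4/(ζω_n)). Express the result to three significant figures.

t_s ≈ 0.138 s

Dividing through by 5.87: denominator becomes s² + 58.09 s + 8092.
So ω_n = √8092 = 90.0 rad/s and ζ = 58.09/(2·90.0) = 0.323.
t_s ≈ 4/(ζω_n) = 0.138 s.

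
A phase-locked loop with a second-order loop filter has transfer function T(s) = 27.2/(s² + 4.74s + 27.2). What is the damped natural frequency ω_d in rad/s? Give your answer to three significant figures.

Matching coefficients with s² + 2ζω_n s + ω_n² gives ω_n² = 27.2 ⇒ ω_n = 5.22 rad/s, and ζ = 4.74/(2ω_n) = 0.454.
The damped frequency ω_d = ω_n√(1−ζ²) = 4.65 rad/s.

ω_d ≈ 4.65 rad/s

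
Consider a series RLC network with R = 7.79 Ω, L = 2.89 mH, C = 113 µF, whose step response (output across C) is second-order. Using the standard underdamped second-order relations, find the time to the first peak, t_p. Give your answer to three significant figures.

t_p ≈ 0.00281 s

For a series RLC circuit (capacitor voltage as output), ω_n = 1/√(LC) = 1/√(2.89 mH · 113 µF) = 1750 rad/s.
ζ = (R/2)·√(C/L) = (7.79/2)·√(113 µF/2.89 mH) = 0.770.
ω_d = 1750·√(1 − 0.770²) = 1120 rad/s. t_p = π/ω_d = 0.00281 s.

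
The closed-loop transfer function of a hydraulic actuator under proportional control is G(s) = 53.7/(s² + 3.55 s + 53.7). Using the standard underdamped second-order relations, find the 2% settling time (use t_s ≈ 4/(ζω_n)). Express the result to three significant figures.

ω_n = √53.7 = 7.33 rad/s; ζ = 3.55/(2·7.33) = 0.242.
t_s ≈ 4/(ζω_n) = 4/(0.242·7.33) = 2.25 s.

t_s ≈ 2.25 s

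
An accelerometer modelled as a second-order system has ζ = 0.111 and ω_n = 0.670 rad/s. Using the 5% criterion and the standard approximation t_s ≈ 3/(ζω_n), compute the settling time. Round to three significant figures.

t_s ≈ 3/(ζω_n) = 3/(0.111 × 0.670) = 40.3 s.

t_s ≈ 40.3 s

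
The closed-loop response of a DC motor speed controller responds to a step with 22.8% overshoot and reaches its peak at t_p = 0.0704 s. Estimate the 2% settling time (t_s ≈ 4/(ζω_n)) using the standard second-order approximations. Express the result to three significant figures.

t_s ≈ 0.190 s

The overshoot fixes ζ = −ln(OS)/√(π²+ln²(OS)) = 0.426.
From t_p = π/ω_d, ω_d = π/0.0704 = 44.6 rad/s, so ω_n = ω_d/√(1−ζ²) = 49.3 rad/s.
t_s ≈ 4/(ζω_n) = 4/(0.426·49.3) = 0.190 s.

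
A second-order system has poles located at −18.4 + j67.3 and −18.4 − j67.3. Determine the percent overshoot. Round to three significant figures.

The poles are at −σ ± jω_d with σ = 18.4 and ω_d = 67.3, so ω_n = √(σ²+ω_d²) = 69.8 rad/s and ζ = σ/ω_n = 0.264.
%OS = 100·exp(−πζ/√(1−ζ²)) = 42.4%.

%OS ≈ 42.4%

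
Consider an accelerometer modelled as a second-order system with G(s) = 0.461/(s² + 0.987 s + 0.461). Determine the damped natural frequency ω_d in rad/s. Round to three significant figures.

ω_d ≈ 0.466 rad/s

Matching coefficients with s² + 2ζω_n s + ω_n² gives ω_n² = 0.461 ⇒ ω_n = 0.679 rad/s, and ζ = 0.987/(2ω_n) = 0.727.
ω_d = 0.679·√(1 − 0.727²) = 0.466 rad/s.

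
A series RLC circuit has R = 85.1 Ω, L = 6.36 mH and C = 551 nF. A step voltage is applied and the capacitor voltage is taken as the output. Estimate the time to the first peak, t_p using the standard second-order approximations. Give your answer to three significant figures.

t_p ≈ 0.000203 s

For a series RLC circuit (capacitor voltage as output), ω_n = 1/√(LC) = 1/√(6.36 mH · 551 nF) = 16900 rad/s.
ζ = (R/2)·√(C/L) = (85.1/2)·√(551 nF/6.36 mH) = 0.396.
ω_d = ω_n√(1−ζ²) = 15500 rad/s. t_p = π/ω_d = 0.000203 s.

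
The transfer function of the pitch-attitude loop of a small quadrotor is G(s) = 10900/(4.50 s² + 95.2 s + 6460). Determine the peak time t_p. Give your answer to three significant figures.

Dividing through by 4.50: denominator becomes s² + 21.16 s + 1436.
So ω_n = √1436 = 37.9 rad/s and ζ = 21.16/(2·37.9) = 0.279.
The damped frequency ω_d = ω_n√(1−ζ²) = 36.4 rad/s. t_p = π/ω_d = 0.0863 s.

t_p ≈ 0.0863 s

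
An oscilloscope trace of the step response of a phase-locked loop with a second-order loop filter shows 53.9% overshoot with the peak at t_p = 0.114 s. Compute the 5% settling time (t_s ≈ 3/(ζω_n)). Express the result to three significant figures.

The overshoot fixes ζ = −ln(OS)/√(π²+ln²(OS)) = 0.193.
t_p = π/ω_d ⇒ ω_d = 27.6 rad/s; then ω_n = ω_d/√(1−ζ²) = 28.1 rad/s.
t_s ≈ 3/(ζω_n) = 3/(0.193·28.1) = 0.553 s.

t_s ≈ 0.553 s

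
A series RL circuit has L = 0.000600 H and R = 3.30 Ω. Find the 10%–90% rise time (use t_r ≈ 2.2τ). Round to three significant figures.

t_r ≈ 0.000400 s

τ = L/R = 0.000600/3.30 = 0.000182 s.
t_r ≈ 2.2τ = 0.000400 s.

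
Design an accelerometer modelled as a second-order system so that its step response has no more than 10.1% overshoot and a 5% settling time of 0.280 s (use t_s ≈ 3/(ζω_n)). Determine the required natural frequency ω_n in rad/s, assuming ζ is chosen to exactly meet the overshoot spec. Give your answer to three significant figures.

ω_n ≈ 18.2 rad/s

From %OS = 100·exp(−πζ/√(1−ζ²)), invert to get ζ = −ln(OS)/√(π² + ln²(OS)) with OS = 0.101.
−ln 0.101 = 2.293, so ζ = 2.293/√(π² + 5.256) = 0.589.
Then ω_n = 3/(ζ t_s) = 3/(0.589 × 0.280) = 18.2 rad/s.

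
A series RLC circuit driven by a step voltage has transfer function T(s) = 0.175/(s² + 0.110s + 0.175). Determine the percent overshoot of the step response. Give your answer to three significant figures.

%OS ≈ 65.9%

Matching coefficients with s² + 2ζω_n s + ω_n² gives ω_n² = 0.175 ⇒ ω_n = 0.418 rad/s, and ζ = 0.110/(2ω_n) = 0.131.
%OS = 100 e^{−πζ/√(1−ζ²)} with ζ = 0.131 gives 65.9%.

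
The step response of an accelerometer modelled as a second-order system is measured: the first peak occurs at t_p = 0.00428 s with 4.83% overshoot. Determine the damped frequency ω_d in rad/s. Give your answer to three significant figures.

t_p = π/ω_d, so ω_d = π/0.00428 = 734 rad/s.

ω_d ≈ 734 rad/s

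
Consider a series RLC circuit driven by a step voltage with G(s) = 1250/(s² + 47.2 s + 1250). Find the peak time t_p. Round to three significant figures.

Comparing the denominator to s² + 2ζω_n s + ω_n²: ω_n = √1250 = 35.4 rad/s, and 2ζω_n = 47.2 so ζ = 47.2/(2·35.4) = 0.668.
ω_d = ω_n√(1−ζ²) = 26.3 rad/s. Then t_p = π/ω_d = 0.119 s.

t_p ≈ 0.119 s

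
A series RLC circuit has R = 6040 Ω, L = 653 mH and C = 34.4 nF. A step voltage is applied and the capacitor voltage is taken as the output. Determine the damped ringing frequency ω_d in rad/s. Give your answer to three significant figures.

For a series RLC circuit (capacitor voltage as output), ω_n = 1/√(LC) = 1/√(653 mH · 34.4 nF) = 6670 rad/s.
ζ = (R/2)·√(C/L) = (6040/2)·√(34.4 nF/653 mH) = 0.693.
The damped frequency ω_d = ω_n√(1−ζ²) = 4810 rad/s.

ω_d ≈ 4810 rad/s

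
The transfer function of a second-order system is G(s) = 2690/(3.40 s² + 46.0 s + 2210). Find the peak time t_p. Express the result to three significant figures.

Dividing through by 3.40: denominator becomes s² + 13.53 s + 650.0.
So ω_n = √650.0 = 25.5 rad/s and ζ = 13.53/(2·25.5) = 0.265.
ω_d = ω_n√(1−ζ²) = 24.6 rad/s. t_p = π/ω_d = 0.128 s.

t_p ≈ 0.128 s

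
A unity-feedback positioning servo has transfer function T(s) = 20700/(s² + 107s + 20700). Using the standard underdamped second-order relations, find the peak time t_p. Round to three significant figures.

t_p ≈ 0.0235 s

Comparing the denominator to s² + 2ζω_n s + ω_n²: ω_n = √20700 = 144 rad/s, and 2ζω_n = 107 so ζ = 107/(2·144) = 0.372.
The damped frequency ω_d = ω_n√(1−ζ²) = 134 rad/s. Then t_p = π/ω_d = 0.0235 s.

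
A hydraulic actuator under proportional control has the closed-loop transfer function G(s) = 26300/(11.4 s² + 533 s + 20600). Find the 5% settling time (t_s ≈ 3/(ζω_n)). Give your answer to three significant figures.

Dividing through by 11.4: denominator becomes s² + 46.75 s + 1807.
So ω_n = √1807 = 42.5 rad/s and ζ = 46.75/(2·42.5) = 0.550.
t_s ≈ 3/(ζω_n) = 0.128 s.

t_s ≈ 0.128 s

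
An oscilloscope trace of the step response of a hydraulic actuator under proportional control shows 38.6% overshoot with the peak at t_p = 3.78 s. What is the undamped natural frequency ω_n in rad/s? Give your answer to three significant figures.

From the overshoot, ζ = −ln(OS)/√(π²+ln²(OS)) = 0.290.
From t_p = π/ω_d, ω_d = π/3.78 = 0.831 rad/s, so ω_n = ω_d/√(1−ζ²) = 0.868 rad/s.

ω_n ≈ 0.868 rad/s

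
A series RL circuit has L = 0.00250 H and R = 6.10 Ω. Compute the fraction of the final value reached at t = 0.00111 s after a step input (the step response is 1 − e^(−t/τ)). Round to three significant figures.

y/y_∞ ≈ 0.933

τ = L/R = 0.00250/6.10 = 0.000410 s.
y(t)/y_∞ = 1 − e^(−t/τ) = 1 − e^(−0.00111/0.000410) = 1 − e^(−2.71) = 0.933.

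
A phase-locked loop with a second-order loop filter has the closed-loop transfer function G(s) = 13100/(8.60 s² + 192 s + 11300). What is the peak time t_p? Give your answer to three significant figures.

Dividing through by 8.60: denominator becomes s² + 22.33 s + 1314.
So ω_n = √1314 = 36.2 rad/s and ζ = 22.33/(2·36.2) = 0.308.
ω_d = ω_n√(1−ζ²) = 34.5 rad/s. t_p = π/ω_d = 0.0911 s.

t_p ≈ 0.0911 s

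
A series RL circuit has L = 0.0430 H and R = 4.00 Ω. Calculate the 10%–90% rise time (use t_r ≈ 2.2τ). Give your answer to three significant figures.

t_r ≈ 0.0237 s

τ = L/R = 0.0430/4.00 = 0.0107 s.
t_r ≈ 2.2τ = 0.0237 s.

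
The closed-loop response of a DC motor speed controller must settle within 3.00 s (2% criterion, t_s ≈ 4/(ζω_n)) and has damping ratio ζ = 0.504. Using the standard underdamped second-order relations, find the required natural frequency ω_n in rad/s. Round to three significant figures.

Rearranging t_s ≈ 4/(ζω_n) gives ω_n = 4/(ζ·t_s) = 4/(0.504 × 3.00) = 2.65 rad/s.

ω_n ≈ 2.65 rad/s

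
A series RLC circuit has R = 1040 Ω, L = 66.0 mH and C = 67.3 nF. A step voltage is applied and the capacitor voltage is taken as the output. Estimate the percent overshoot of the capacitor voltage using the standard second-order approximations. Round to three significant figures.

For a series RLC circuit (capacitor voltage as output), ω_n = 1/√(LC) = 1/√(66.0 mH · 67.3 nF) = 15000 rad/s.
ζ = (R/2)·√(C/L) = (1040/2)·√(67.3 nF/66.0 mH) = 0.525.
%OS = 100·exp(−πζ/√(1−ζ²)) = 14.4%.

%OS ≈ 14.4%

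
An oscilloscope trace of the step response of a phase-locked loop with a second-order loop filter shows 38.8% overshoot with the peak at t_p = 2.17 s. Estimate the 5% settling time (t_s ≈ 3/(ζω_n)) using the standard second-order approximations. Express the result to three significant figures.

ζ from %OS: ζ = |ln 0.388|/√(π²+ln²0.388) = 0.289.
t_p = π/ω_d ⇒ ω_d = 1.45 rad/s; then ω_n = ω_d/√(1−ζ²) = 1.51 rad/s.
t_s ≈ 3/(ζω_n) = 3/(0.289·1.51) = 6.88 s.

t_s ≈ 6.88 s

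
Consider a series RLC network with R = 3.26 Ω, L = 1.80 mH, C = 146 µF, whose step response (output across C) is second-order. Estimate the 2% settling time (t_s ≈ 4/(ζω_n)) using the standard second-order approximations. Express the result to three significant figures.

For a series RLC circuit (capacitor voltage as output), ω_n = 1/√(LC) = 1/√(1.80 mH · 146 µF) = 1950 rad/s.
ζ = (R/2)·√(C/L) = (3.26/2)·√(146 µF/1.80 mH) = 0.464.
t_s ≈ 4/(ζω_n) = 0.00442 s.

t_s ≈ 0.00442 s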